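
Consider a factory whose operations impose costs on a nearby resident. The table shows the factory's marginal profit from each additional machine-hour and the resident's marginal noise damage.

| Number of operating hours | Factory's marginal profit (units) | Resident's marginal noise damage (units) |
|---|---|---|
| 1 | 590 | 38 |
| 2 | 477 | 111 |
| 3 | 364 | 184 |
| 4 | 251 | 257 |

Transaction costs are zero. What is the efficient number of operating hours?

Bargaining reaches the level where marginal profit last exceeds marginal noise damage.
That holds through level 3 (364 ≥ 184) but not at 4 (251 < 257).

3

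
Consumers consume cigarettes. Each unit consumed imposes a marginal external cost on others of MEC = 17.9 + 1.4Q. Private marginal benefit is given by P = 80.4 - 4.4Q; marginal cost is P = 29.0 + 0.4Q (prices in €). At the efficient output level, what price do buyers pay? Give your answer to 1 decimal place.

Social marginal benefit = demand − MEC = 62.5 - 5.8Q.
Set SMB = MC: 62.5 - 5.8Q = 29.0 + 0.4Q → Q* = 5.4032.
Consumer price on the demand curve at Q*: 80.4 − 4.4×5.4032 = 56.6259.

P = €56.6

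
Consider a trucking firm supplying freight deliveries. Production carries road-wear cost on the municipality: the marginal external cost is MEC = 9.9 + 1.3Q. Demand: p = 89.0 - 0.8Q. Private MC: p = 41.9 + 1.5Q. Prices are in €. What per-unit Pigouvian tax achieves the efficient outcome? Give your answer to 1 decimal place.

tax = €23.3 per unit

Social marginal cost = private MC + MEC = 51.8 + 2.8Q.
Set SMC = demand: 51.8 + 2.8Q = 89.0 - 0.8Q → Q* = 10.3333.
The Pigouvian tax equals MEC at Q*: 9.9 + 1.3×10.3333 = 23.3333.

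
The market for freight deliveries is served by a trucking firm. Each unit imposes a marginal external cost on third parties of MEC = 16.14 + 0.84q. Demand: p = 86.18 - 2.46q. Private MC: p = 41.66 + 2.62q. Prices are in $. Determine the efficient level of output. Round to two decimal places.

Social marginal cost = private MC + MEC = 57.80 + 3.46q.
Set SMC = demand: 57.80 + 3.46q = 86.18 - 2.46q → q* = 4.7939.

q* = 4.79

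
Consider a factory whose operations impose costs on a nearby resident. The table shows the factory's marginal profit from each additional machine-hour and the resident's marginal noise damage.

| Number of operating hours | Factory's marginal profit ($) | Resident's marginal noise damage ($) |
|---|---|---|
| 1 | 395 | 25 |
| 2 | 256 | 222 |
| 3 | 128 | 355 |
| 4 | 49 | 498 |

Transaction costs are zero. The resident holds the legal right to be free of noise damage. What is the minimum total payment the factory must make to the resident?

Efficient level: marginal profit ≥ marginal noise damage through level 2, so k* = 2.
With the resident holding the right, the factory must at least compensate total damage at k*: 25 + 222 = 247.

$247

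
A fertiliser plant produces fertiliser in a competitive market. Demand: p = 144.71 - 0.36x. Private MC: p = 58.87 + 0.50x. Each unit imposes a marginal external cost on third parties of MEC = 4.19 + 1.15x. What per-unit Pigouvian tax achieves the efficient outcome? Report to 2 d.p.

Social marginal cost = private MC + MEC = 63.06 + 1.65x.
Set SMC = demand: 63.06 + 1.65x = 144.71 - 0.36x → x* = 40.6219.
The Pigouvian tax equals MEC at x*: 4.19 + 1.15×40.6219 = 50.9052.

tax = 50.91 per unit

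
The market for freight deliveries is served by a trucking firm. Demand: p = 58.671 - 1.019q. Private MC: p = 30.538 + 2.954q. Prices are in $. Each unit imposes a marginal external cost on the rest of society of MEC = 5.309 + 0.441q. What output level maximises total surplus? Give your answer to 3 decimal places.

Social marginal cost = private MC + MEC = 35.847 + 3.395q.
Set SMC = demand: 35.847 + 3.395q = 58.671 - 1.019q → q* = 5.1708.

q* = 5.171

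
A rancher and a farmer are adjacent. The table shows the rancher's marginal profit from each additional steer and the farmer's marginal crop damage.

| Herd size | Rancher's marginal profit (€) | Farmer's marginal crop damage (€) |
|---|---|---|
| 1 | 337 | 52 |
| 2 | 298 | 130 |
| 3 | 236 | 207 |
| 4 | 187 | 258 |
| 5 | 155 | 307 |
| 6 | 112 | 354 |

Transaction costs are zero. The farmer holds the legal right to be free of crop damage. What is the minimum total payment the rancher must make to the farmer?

€389

Efficient level: marginal profit ≥ marginal crop damage through level 3, so k* = 3.
With the farmer holding the right, the rancher must at least compensate total damage at k*: 52 + 130 + 207 = 389.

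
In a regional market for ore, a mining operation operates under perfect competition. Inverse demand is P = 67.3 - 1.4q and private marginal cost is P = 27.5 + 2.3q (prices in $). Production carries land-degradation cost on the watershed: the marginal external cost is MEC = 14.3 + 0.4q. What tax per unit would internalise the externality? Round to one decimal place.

tax = $16.8 per unit

Social marginal cost = private MC + MEC = 41.8 + 2.7q.
Set SMC = demand: 41.8 + 2.7q = 67.3 - 1.4q → q* = 6.2195.
The Pigouvian tax equals MEC at q*: 14.3 + 0.4×6.2195 = 16.7878.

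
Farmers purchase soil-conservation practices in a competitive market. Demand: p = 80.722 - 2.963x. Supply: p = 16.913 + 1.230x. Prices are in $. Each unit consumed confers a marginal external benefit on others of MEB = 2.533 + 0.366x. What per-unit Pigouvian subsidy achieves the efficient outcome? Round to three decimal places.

subsidy = $8.878 per unit

Social marginal benefit = demand + MEB = 83.255 - 2.597x.
Set SMB = MC: 83.255 - 2.597x = 16.913 + 1.230x → x* = 17.3352.
The Pigouvian subsidy equals MEB at x*: 2.533 + 0.366×17.3352 = 8.8777.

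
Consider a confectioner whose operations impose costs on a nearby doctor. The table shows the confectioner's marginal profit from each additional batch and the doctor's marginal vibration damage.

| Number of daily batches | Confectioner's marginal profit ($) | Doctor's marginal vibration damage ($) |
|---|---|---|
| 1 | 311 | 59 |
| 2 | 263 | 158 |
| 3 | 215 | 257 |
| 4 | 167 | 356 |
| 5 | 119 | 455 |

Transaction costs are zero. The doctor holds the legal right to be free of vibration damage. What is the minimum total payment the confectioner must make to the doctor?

Efficient level: marginal profit ≥ marginal vibration damage through level 2, so k* = 2.
With the doctor holding the right, the confectioner must at least compensate total damage at k*: 59 + 158 = 217.

$217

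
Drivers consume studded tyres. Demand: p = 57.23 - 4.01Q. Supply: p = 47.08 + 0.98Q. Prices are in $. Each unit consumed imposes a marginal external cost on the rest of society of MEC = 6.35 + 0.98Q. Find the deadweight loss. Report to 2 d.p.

DWL = $5.83

Market equilibrium (private): 47.08 + 0.98Q = 57.23 - 4.01Q → Q_m = 2.0341.
Social marginal benefit = demand − MEC = 50.88 - 4.99Q.
Set SMB = MC: 50.88 - 4.99Q = 47.08 + 0.98Q → Q* = 0.6365.
The loss is the area between SMB and MC from Q* to Q_m; with linear curves that's a triangle of height MEC(Q_m).
DWL = ½ × 1.3976 × 8.3434 = 5.8304.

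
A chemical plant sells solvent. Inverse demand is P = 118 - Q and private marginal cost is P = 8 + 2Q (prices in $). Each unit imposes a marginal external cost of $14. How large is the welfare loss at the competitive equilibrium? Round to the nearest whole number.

Market equilibrium (private): 8 + 2Q = 118 - Q → Q_m = 36.6667.
Social marginal cost = private MC + MEC = 22 + 2Q.
Set SMC = demand: 22 + 2Q = 118 - Q → Q* = 32.0000.
The welfare-loss triangle has base |Q_m − Q*| and height MEC(Q_m) (the vertical gap between SMC and demand is zero at Q* and MEC at Q_m).
DWL = ½ × 4.6667 × 14.0000 = 32.6669.

DWL = $33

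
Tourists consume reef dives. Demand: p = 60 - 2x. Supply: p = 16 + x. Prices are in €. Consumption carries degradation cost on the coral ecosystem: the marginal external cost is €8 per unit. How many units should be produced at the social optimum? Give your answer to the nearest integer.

Social marginal benefit = demand − MEC = 52 - 2x.
Set SMB = MC: 52 - 2x = 16 + x → x* = 12.0000.

x* = 12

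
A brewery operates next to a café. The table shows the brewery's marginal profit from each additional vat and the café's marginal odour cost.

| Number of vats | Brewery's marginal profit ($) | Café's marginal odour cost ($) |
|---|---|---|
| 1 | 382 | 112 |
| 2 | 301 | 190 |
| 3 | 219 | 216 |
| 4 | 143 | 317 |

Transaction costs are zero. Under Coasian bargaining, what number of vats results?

3

Bargaining reaches the level where marginal profit last exceeds marginal odour cost.
That holds through level 3 (219 ≥ 216) but not at 4 (143 < 317).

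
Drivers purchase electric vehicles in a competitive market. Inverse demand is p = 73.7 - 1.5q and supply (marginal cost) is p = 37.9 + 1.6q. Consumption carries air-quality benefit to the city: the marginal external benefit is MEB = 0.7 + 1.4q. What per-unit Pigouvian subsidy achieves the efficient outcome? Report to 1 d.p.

Social marginal benefit = demand + MEB = 74.4 - 0.1q.
Set SMB = MC: 74.4 - 0.1q = 37.9 + 1.6q → q* = 21.4706.
The Pigouvian subsidy equals MEB at q*: 0.7 + 1.4×21.4706 = 30.7588.

subsidy = 30.8 per unit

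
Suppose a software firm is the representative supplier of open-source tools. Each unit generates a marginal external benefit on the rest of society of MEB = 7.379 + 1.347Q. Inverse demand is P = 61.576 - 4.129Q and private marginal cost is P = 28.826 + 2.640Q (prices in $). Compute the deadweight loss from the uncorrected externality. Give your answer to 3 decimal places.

DWL = $17.807

Market equilibrium (private): 28.826 + 2.640Q = 61.576 - 4.129Q → Q_m = 4.8382.
Social marginal cost = private MC − MEB = 21.447 + 1.293Q.
Set SMC = demand: 21.447 + 1.293Q = 61.576 - 4.129Q → Q* = 7.4011.
Between Q* and Q_m the wedge demand − SMC runs linearly from 0 to MEB(Q_m), so the loss is a triangle.
DWL = ½ × 2.5629 × 13.8961 = 17.8072.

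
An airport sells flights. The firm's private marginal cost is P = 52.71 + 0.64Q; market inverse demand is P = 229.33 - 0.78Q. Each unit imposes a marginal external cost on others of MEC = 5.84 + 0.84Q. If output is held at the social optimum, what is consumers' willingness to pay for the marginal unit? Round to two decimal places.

Social marginal cost = private MC + MEC = 58.55 + 1.48Q.
Set SMC = demand: 58.55 + 1.48Q = 229.33 - 0.78Q → Q* = 75.5664.
Consumer price on the demand curve at Q*: 229.33 − 0.78×75.5664 = 170.3882.

P = 170.39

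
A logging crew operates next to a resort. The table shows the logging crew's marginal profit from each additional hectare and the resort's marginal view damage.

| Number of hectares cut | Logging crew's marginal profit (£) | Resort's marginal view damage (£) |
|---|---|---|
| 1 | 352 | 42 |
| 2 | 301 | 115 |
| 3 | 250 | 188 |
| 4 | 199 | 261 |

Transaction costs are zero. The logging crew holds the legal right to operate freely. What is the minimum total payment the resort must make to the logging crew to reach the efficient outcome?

£199

Left alone the logging crew would choose level 4 (marginal profit stays positive).
Efficient level: k* = 3 (marginal profit ≥ marginal view damage through 3).
The resort must at least cover the logging crew's forgone profit from cutting 4→3: 199 = 199.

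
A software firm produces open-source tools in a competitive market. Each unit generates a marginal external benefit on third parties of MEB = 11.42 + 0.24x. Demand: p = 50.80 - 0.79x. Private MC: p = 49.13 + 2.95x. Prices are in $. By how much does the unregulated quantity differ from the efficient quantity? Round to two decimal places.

3.29 units

Market equilibrium (private): 49.13 + 2.95x = 50.80 - 0.79x → x_m = 0.4465.
Social marginal cost = private MC − MEB = 37.71 + 2.71x.
Set SMC = demand: 37.71 + 2.71x = 50.80 - 0.79x → x* = 3.7400.
Gap = |0.4465 − 3.7400| = 3.2935.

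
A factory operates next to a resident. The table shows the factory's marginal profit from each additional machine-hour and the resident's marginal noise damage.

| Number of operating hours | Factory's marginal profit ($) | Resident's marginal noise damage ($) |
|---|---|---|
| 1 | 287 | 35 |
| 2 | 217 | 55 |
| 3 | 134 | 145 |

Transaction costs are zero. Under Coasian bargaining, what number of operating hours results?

Bargaining reaches the level where marginal profit last exceeds marginal noise damage.
That holds through level 2 (217 ≥ 55) but not at 3 (134 < 145).

2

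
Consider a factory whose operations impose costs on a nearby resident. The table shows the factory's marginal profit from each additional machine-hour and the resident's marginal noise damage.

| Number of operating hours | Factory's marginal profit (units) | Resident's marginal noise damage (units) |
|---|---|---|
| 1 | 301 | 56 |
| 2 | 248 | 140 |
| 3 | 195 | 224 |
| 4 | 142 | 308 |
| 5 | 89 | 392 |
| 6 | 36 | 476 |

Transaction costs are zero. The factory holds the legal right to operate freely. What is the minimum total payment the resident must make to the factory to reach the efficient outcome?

Left alone the factory would choose level 6 (marginal profit stays positive).
Efficient level: k* = 2 (marginal profit ≥ marginal noise damage through 2).
The resident must at least cover the factory's forgone profit from cutting 6→2: 195 + 142 + 89 + 36 = 462.

462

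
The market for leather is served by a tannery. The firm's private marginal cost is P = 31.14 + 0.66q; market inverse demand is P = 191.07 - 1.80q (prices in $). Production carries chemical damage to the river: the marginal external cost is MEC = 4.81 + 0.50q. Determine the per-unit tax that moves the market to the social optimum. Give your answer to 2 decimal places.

tax = $31.01 per unit

Social marginal cost = private MC + MEC = 35.95 + 1.16q.
Set SMC = demand: 35.95 + 1.16q = 191.07 - 1.80q → q* = 52.4054.
The Pigouvian tax equals MEC at q*: 4.81 + 0.50×52.4054 = 31.0127.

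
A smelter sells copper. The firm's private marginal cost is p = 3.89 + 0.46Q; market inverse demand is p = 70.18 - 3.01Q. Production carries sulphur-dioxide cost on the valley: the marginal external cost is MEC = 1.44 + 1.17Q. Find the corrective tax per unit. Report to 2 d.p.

Social marginal cost = private MC + MEC = 5.33 + 1.63Q.
Set SMC = demand: 5.33 + 1.63Q = 70.18 - 3.01Q → Q* = 13.9763.
The Pigouvian tax equals MEC at Q*: 1.44 + 1.17×13.9763 = 17.7923.

tax = 17.79 per unit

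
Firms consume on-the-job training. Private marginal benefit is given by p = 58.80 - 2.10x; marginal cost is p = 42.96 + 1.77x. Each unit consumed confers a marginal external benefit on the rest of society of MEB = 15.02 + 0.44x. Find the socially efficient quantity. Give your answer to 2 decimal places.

x* = 9.00

Social marginal benefit = demand + MEB = 73.82 - 1.66x.
Set SMB = MC: 73.82 - 1.66x = 42.96 + 1.77x → x* = 8.9971.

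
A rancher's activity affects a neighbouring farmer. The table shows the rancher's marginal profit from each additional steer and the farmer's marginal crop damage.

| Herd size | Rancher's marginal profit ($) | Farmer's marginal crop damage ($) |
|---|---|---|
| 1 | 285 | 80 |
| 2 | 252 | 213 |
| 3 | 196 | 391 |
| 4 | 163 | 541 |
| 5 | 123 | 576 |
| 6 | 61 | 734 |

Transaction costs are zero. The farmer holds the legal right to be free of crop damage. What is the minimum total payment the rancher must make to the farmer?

Efficient level: marginal profit ≥ marginal crop damage through level 2, so k* = 2.
With the farmer holding the right, the rancher must at least compensate total damage at k*: 80 + 213 = 293.

$293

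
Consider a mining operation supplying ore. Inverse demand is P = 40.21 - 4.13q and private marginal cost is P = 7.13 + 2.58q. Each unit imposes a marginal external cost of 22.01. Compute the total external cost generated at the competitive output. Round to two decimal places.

Market equilibrium (private): 7.13 + 2.58q = 40.21 - 4.13q → q_m = 4.9300.
Total external cost = MEC × q_m = 22.01 × 4.9300 = 108.5093.

108.51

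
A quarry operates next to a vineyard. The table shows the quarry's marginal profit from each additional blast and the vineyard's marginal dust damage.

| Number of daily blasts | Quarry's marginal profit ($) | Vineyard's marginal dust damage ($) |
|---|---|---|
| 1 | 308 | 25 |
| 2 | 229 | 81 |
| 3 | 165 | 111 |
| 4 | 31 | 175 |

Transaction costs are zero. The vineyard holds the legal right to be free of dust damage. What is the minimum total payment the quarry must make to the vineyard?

$217

Efficient level: marginal profit ≥ marginal dust damage through level 3, so k* = 3.
With the vineyard holding the right, the quarry must at least compensate total damage at k*: 25 + 81 + 111 = 217.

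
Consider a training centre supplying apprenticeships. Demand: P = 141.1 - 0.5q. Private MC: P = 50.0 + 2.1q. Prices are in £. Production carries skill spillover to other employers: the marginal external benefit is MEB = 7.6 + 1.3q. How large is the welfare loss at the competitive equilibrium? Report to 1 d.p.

DWL = £1086.5

Market equilibrium (private): 50.0 + 2.1q = 141.1 - 0.5q → q_m = 35.0385.
Social marginal cost = private MC − MEB = 42.4 + 0.8q.
Set SMC = demand: 42.4 + 0.8q = 141.1 - 0.5q → q* = 75.9231.
The loss is the area between SMC and demand from q* to q_m; with linear curves that's a triangle of height MEB(q_m).
DWL = ½ × 40.8846 × 53.1500 = 1086.5082.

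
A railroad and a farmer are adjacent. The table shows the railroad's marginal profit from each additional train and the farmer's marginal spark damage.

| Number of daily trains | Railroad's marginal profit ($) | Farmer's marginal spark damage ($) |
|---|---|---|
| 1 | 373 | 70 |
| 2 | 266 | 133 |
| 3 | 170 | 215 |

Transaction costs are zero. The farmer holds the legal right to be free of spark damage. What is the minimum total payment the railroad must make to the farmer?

$203

Efficient level: marginal profit ≥ marginal spark damage through level 2, so k* = 2.
With the farmer holding the right, the railroad must at least compensate total damage at k*: 70 + 133 = 203.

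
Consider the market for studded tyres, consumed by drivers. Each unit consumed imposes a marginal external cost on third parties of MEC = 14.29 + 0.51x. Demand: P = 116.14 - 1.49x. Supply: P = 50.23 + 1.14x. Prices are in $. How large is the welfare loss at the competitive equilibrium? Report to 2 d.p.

DWL = $116.69

Market equilibrium (private): 50.23 + 1.14x = 116.14 - 1.49x → x_m = 25.0608.
Social marginal benefit = demand − MEC = 101.85 - 2.00x.
Set SMB = MC: 101.85 - 2.00x = 50.23 + 1.14x → x* = 16.4395.
Between x* and x_m the wedge MC − SMB runs linearly from 0 to MEC(x_m), so the loss is a triangle.
DWL = ½ × 8.6213 × 27.0710 = 116.6936.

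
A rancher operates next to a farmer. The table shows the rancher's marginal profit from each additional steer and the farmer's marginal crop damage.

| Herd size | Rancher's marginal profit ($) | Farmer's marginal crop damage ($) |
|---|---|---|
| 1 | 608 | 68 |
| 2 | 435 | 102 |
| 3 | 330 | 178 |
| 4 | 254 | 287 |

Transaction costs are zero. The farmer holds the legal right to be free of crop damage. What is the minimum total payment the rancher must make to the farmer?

Efficient level: marginal profit ≥ marginal crop damage through level 3, so k* = 3.
With the farmer holding the right, the rancher must at least compensate total damage at k*: 68 + 102 + 178 = 348.

$348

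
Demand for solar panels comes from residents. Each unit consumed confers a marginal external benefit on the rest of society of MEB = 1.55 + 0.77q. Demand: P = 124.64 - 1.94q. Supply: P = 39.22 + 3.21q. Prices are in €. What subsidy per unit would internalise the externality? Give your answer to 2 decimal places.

subsidy = €16.84 per unit

Social marginal benefit = demand + MEB = 126.19 - 1.17q.
Set SMB = MC: 126.19 - 1.17q = 39.22 + 3.21q → q* = 19.8562.
The Pigouvian subsidy equals MEB at q*: 1.55 + 0.77×19.8562 = 16.8393.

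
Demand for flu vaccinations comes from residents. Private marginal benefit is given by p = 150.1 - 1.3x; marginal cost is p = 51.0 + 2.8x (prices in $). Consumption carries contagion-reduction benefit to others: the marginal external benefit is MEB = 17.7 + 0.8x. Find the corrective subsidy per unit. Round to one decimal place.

Social marginal benefit = demand + MEB = 167.8 - 0.5x.
Set SMB = MC: 167.8 - 0.5x = 51.0 + 2.8x → x* = 35.3939.
The Pigouvian subsidy equals MEB at x*: 17.7 + 0.8×35.3939 = 46.0151.

subsidy = $46.0 per unit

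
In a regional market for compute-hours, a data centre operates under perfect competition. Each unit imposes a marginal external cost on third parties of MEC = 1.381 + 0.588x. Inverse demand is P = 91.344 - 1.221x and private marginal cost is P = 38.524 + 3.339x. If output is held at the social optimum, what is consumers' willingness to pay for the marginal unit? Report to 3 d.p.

Social marginal cost = private MC + MEC = 39.905 + 3.927x.
Set SMC = demand: 39.905 + 3.927x = 91.344 - 1.221x → x* = 9.9920.
Consumer price on the demand curve at x*: 91.344 − 1.221×9.9920 = 79.1438.

P = 79.144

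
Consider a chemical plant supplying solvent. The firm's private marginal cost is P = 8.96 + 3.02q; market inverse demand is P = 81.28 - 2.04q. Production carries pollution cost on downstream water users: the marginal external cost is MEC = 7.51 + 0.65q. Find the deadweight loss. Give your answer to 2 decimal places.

Market equilibrium (private): 8.96 + 3.02q = 81.28 - 2.04q → q_m = 14.2925.
Social marginal cost = private MC + MEC = 16.47 + 3.67q.
Set SMC = demand: 16.47 + 3.67q = 81.28 - 2.04q → q* = 11.3503.
The loss is the area between SMC and demand from q* to q_m; with linear curves that's a triangle of height MEC(q_m).
DWL = ½ × 2.9422 × 16.8001 = 24.7146.

DWL = 24.71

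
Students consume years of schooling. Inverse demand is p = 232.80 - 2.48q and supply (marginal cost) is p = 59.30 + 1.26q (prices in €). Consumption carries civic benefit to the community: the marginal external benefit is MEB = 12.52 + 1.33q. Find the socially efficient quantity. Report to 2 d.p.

Social marginal benefit = demand + MEB = 245.32 - 1.15q.
Set SMB = MC: 245.32 - 1.15q = 59.30 + 1.26q → q* = 77.1867.

q* = 77.19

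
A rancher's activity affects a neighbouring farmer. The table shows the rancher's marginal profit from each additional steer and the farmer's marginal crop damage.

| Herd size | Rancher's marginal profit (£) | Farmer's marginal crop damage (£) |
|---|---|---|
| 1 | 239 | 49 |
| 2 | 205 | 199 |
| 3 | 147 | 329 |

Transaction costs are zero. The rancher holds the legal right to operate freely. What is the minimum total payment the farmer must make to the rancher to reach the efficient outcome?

Left alone the rancher would choose level 3 (marginal profit stays positive).
Efficient level: k* = 2 (marginal profit ≥ marginal crop damage through 2).
The farmer must at least cover the rancher's forgone profit from cutting 3→2: 147 = 147.

£147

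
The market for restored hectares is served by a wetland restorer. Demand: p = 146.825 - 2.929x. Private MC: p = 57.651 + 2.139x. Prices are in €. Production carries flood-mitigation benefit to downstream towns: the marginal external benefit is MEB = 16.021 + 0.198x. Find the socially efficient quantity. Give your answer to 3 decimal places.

Social marginal cost = private MC − MEB = 41.630 + 1.941x.
Set SMC = demand: 41.630 + 1.941x = 146.825 - 2.929x → x* = 21.6006.

x* = 21.601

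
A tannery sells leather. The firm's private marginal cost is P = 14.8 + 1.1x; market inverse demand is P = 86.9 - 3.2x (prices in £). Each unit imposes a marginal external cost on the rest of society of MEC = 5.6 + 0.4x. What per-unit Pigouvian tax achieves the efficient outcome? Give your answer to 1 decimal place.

Social marginal cost = private MC + MEC = 20.4 + 1.5x.
Set SMC = demand: 20.4 + 1.5x = 86.9 - 3.2x → x* = 14.1489.
The Pigouvian tax equals MEC at x*: 5.6 + 0.4×14.1489 = 11.2596.

tax = £11.3 per unit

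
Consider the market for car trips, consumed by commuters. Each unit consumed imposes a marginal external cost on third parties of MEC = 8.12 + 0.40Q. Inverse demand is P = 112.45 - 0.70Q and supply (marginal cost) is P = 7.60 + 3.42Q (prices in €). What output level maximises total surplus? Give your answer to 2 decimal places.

Social marginal benefit = demand − MEC = 104.33 - 1.10Q.
Set SMB = MC: 104.33 - 1.10Q = 7.60 + 3.42Q → Q* = 21.4004.

Q* = 21.40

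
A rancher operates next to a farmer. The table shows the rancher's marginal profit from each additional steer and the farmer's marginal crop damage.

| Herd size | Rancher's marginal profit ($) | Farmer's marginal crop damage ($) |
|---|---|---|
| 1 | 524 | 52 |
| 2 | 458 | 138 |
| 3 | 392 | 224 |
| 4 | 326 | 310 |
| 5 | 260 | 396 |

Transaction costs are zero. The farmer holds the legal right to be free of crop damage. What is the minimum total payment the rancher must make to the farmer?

$724

Efficient level: marginal profit ≥ marginal crop damage through level 4, so k* = 4.
With the farmer holding the right, the rancher must at least compensate total damage at k*: 52 + 138 + 224 + 310 = 724.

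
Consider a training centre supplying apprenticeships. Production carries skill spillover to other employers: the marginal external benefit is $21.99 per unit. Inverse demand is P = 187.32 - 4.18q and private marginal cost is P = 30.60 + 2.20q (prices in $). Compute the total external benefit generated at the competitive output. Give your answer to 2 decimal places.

$540.17

Market equilibrium (private): 30.60 + 2.20q = 187.32 - 4.18q → q_m = 24.5643.
Total external benefit = MEB × q_m = 21.99 × 24.5643 = 540.1690.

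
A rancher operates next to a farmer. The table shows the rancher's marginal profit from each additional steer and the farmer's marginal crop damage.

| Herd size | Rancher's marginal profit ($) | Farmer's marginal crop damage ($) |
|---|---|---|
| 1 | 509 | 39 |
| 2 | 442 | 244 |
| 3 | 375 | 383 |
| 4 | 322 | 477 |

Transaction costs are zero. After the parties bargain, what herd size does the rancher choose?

2

Bargaining reaches the level where marginal profit last exceeds marginal crop damage.
That holds through level 2 (442 ≥ 244) but not at 3 (375 < 383).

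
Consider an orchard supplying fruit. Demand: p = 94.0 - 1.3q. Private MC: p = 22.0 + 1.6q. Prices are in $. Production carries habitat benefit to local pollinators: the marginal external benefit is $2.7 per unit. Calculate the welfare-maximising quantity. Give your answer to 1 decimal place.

Social marginal cost = private MC − MEB = 19.3 + 1.6q.
Set SMC = demand: 19.3 + 1.6q = 94.0 - 1.3q → q* = 25.7586.

q* = 25.8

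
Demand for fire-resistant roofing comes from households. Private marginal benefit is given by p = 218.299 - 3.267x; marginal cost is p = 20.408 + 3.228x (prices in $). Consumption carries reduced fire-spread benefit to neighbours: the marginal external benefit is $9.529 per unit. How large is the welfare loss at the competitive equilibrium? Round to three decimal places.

DWL = $6.990

Market equilibrium (private): 20.408 + 3.228x = 218.299 - 3.267x → x_m = 30.4682.
Social marginal benefit = demand + MEB = 227.828 - 3.267x.
Set SMB = MC: 227.828 - 3.267x = 20.408 + 3.228x → x* = 31.9353.
Height of the DWL triangle at x_m is SMB(x_m) − MC(x_m) = MEB(x_m) = 9.5290.
DWL = ½ × 1.4671 × 9.5290 = 6.9900.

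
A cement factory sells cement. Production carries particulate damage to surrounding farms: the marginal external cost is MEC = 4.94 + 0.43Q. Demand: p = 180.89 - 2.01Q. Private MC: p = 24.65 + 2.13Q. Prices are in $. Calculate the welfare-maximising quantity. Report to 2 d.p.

Q* = 33.11

Social marginal cost = private MC + MEC = 29.59 + 2.56Q.
Set SMC = demand: 29.59 + 2.56Q = 180.89 - 2.01Q → Q* = 33.1072.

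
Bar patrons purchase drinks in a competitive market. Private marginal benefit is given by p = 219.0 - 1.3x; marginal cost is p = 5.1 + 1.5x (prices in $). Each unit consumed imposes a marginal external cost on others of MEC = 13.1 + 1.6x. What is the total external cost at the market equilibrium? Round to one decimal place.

$5669.4

Market equilibrium (private): 5.1 + 1.5x = 219.0 - 1.3x → x_m = 76.3929.
Total external cost = ∫₀^{x_m} (13.1 + 1.6x) dx = 13.1×76.3929 + ½×1.6×76.3929² = 5669.4471.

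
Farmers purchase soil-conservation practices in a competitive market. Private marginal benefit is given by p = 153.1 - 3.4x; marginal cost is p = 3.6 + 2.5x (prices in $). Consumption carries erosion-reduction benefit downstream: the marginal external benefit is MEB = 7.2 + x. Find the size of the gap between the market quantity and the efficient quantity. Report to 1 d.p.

6.6 units

Market equilibrium (private): 3.6 + 2.5x = 153.1 - 3.4x → x_m = 25.3390.
Social marginal benefit = demand + MEB = 160.3 - 2.4x.
Set SMB = MC: 160.3 - 2.4x = 3.6 + 2.5x → x* = 31.9796.
Gap = |25.3390 − 31.9796| = 6.6406.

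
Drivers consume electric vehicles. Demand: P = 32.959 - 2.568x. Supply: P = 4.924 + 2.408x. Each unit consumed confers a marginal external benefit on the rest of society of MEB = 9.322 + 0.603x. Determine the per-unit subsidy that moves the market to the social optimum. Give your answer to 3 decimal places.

subsidy = 14.473 per unit

Social marginal benefit = demand + MEB = 42.281 - 1.965x.
Set SMB = MC: 42.281 - 1.965x = 4.924 + 2.408x → x* = 8.5426.
The Pigouvian subsidy equals MEB at x*: 9.322 + 0.603×8.5426 = 14.4732.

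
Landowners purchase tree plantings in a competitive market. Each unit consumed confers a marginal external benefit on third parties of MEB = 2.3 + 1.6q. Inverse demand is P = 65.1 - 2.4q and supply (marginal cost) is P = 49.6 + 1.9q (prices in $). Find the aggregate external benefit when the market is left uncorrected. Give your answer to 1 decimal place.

Market equilibrium (private): 49.6 + 1.9q = 65.1 - 2.4q → q_m = 3.6047.
Total external benefit = ∫₀^{q_m} (2.3 + 1.6q) dq = 2.3×3.6047 + ½×1.6×3.6047² = 18.6859.

$18.7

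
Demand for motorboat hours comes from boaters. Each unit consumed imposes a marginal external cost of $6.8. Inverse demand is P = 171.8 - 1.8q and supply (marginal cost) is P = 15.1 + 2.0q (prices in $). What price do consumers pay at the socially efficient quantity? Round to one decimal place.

Social marginal benefit = demand − MEC = 165.0 - 1.8q.
Set SMB = MC: 165.0 - 1.8q = 15.1 + 2.0q → q* = 39.4474.
Consumer price on the demand curve at q*: 171.8 − 1.8×39.4474 = 100.7947.

P = $100.8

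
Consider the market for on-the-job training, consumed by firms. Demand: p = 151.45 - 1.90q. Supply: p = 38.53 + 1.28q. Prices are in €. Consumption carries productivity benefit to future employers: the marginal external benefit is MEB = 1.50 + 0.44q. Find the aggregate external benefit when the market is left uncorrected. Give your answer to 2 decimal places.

€330.67

Market equilibrium (private): 38.53 + 1.28q = 151.45 - 1.90q → q_m = 35.5094.
Total external benefit = ∫₀^{q_m} (1.50 + 0.44q) dq = 1.50×35.5094 + ½×0.44×35.5094² = 330.6659.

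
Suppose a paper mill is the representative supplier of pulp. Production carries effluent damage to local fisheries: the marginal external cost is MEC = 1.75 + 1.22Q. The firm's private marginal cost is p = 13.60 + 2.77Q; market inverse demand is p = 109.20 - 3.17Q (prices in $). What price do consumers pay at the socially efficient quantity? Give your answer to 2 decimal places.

P = $67.65

Social marginal cost = private MC + MEC = 15.35 + 3.99Q.
Set SMC = demand: 15.35 + 3.99Q = 109.20 - 3.17Q → Q* = 13.1075.
Consumer price on the demand curve at Q*: 109.20 − 3.17×13.1075 = 67.6492.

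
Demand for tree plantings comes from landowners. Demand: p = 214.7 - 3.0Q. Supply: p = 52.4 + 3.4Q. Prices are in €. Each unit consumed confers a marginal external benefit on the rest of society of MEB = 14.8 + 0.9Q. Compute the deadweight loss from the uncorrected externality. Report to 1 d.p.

DWL = €128.7

Market equilibrium (private): 52.4 + 3.4Q = 214.7 - 3.0Q → Q_m = 25.3594.
Social marginal benefit = demand + MEB = 229.5 - 2.1Q.
Set SMB = MC: 229.5 - 2.1Q = 52.4 + 3.4Q → Q* = 32.2000.
The loss is the area between SMB and MC from Q* to Q_m; with linear curves that's a triangle of height MEB(Q_m).
DWL = ½ × 6.8406 × 37.6234 = 128.6833.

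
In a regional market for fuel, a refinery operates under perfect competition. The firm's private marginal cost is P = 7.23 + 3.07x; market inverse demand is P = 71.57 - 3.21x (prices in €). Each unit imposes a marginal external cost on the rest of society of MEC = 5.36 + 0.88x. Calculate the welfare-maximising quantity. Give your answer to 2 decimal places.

Social marginal cost = private MC + MEC = 12.59 + 3.95x.
Set SMC = demand: 12.59 + 3.95x = 71.57 - 3.21x → x* = 8.2374.

x* = 8.24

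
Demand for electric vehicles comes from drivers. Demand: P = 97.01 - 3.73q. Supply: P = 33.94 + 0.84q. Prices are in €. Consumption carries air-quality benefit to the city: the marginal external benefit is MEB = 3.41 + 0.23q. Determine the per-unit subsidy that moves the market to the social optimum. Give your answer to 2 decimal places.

Social marginal benefit = demand + MEB = 100.42 - 3.50q.
Set SMB = MC: 100.42 - 3.50q = 33.94 + 0.84q → q* = 15.3180.
The Pigouvian subsidy equals MEB at q*: 3.41 + 0.23×15.3180 = 6.9331.

subsidy = €6.93 per unit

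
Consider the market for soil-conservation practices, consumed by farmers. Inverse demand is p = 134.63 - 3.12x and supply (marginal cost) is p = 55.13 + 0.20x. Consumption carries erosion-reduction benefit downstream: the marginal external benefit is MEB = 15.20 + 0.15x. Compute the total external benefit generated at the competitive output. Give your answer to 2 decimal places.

406.98

Market equilibrium (private): 55.13 + 0.20x = 134.63 - 3.12x → x_m = 23.9458.
Total external benefit = ∫₀^{x_m} (15.20 + 0.15x) dx = 15.20×23.9458 + ½×0.15×23.9458² = 406.9813.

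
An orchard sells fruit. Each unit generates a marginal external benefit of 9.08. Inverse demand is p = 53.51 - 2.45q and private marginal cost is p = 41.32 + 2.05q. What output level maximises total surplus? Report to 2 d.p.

q* = 4.73

Social marginal cost = private MC − MEB = 32.24 + 2.05q.
Set SMC = demand: 32.24 + 2.05q = 53.51 - 2.45q → q* = 4.7267.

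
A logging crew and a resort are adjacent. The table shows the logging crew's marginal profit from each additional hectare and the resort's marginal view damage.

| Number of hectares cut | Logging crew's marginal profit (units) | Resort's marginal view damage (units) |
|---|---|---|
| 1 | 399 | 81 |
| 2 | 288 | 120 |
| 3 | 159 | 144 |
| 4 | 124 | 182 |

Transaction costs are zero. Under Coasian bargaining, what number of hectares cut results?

Bargaining reaches the level where marginal profit last exceeds marginal view damage.
That holds through level 3 (159 ≥ 144) but not at 4 (124 < 182).

3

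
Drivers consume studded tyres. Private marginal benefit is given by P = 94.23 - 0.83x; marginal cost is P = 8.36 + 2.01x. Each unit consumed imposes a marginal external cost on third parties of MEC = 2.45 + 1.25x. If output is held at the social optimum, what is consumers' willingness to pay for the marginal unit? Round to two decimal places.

Social marginal benefit = demand − MEC = 91.78 - 2.08x.
Set SMB = MC: 91.78 - 2.08x = 8.36 + 2.01x → x* = 20.3961.
Consumer price on the demand curve at x*: 94.23 − 0.83×20.3961 = 77.3012.

P = 77.30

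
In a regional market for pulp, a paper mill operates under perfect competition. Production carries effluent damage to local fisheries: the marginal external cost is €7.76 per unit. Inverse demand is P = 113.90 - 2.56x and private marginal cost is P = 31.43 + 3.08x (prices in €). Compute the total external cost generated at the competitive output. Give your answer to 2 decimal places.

Market equilibrium (private): 31.43 + 3.08x = 113.90 - 2.56x → x_m = 14.6223.
Total external cost = MEC × x_m = 7.76 × 14.6223 = 113.4690.

€113.47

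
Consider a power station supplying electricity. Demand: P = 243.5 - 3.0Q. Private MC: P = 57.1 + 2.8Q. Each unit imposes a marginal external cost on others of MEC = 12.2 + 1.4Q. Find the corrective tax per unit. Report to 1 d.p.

tax = 46.1 per unit

Social marginal cost = private MC + MEC = 69.3 + 4.2Q.
Set SMC = demand: 69.3 + 4.2Q = 243.5 - 3.0Q → Q* = 24.1944.
The Pigouvian tax equals MEC at Q*: 12.2 + 1.4×24.1944 = 46.0722.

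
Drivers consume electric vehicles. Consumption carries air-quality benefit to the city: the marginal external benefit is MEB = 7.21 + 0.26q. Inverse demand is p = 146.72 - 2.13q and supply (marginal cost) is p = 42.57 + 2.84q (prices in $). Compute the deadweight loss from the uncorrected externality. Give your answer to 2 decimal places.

Market equilibrium (private): 42.57 + 2.84q = 146.72 - 2.13q → q_m = 20.9557.
Social marginal benefit = demand + MEB = 153.93 - 1.87q.
Set SMB = MC: 153.93 - 1.87q = 42.57 + 2.84q → q* = 23.6433.
The loss is the area between SMB and MC from q* to q_m; with linear curves that's a triangle of height MEB(q_m).
DWL = ½ × 2.6876 × 12.6585 = 17.0105.

DWL = $17.01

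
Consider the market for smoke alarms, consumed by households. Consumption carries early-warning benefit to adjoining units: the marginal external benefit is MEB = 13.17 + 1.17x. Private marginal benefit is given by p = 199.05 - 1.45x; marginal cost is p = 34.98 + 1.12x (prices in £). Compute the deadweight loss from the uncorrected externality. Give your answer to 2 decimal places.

DWL = £2757.13

Market equilibrium (private): 34.98 + 1.12x = 199.05 - 1.45x → x_m = 63.8405.
Social marginal benefit = demand + MEB = 212.22 - 0.28x.
Set SMB = MC: 212.22 - 0.28x = 34.98 + 1.12x → x* = 126.6000.
Height of the DWL triangle at x_m is SMB(x_m) − MC(x_m) = MEB(x_m) = 87.8633.
DWL = ½ × 62.7595 × 87.8633 = 2757.1284.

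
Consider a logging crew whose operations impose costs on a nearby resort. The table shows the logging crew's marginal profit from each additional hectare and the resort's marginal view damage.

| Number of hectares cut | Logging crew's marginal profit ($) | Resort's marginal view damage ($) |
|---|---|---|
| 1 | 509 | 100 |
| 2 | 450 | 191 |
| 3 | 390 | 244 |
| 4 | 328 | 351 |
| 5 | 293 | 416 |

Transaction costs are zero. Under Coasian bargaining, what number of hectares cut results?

Bargaining reaches the level where marginal profit last exceeds marginal view damage.
That holds through level 3 (390 ≥ 244) but not at 4 (328 < 351).

3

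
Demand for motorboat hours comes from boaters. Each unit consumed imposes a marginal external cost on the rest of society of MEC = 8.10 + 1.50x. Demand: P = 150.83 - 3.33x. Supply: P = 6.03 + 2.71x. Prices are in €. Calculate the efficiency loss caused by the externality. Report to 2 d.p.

DWL = €128.73

Market equilibrium (private): 6.03 + 2.71x = 150.83 - 3.33x → x_m = 23.9735.
Social marginal benefit = demand − MEC = 142.73 - 4.83x.
Set SMB = MC: 142.73 - 4.83x = 6.03 + 2.71x → x* = 18.1300.
The loss is the area between SMB and MC from x* to x_m; with linear curves that's a triangle of height MEC(x_m).
DWL = ½ × 5.8435 × 44.0603 = 128.7332.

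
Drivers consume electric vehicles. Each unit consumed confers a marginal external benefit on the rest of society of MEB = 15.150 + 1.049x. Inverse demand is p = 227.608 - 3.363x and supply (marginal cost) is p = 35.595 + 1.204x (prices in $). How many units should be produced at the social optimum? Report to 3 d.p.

x* = 58.887

Social marginal benefit = demand + MEB = 242.758 - 2.314x.
Set SMB = MC: 242.758 - 2.314x = 35.595 + 1.204x → x* = 58.8866.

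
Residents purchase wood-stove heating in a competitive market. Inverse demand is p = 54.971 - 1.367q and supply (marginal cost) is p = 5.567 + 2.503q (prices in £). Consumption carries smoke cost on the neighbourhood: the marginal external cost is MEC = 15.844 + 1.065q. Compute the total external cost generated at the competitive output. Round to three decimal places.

Market equilibrium (private): 5.567 + 2.503q = 54.971 - 1.367q → q_m = 12.7659.
Total external cost = ∫₀^{q_m} (15.844 + 1.065q) dq = 15.844×12.7659 + ½×1.065×12.7659² = 289.0435.

£289.043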